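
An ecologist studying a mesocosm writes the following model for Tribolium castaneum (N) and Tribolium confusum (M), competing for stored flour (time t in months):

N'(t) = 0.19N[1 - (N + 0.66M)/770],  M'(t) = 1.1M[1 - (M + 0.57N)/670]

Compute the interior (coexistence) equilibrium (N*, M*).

Setting both brackets to zero gives the nullclines N + 0.66M = 770 and 0.57N + M = 670.
Substituting M = 670 - 0.57N into the first: N(1 - 0.66·0.57) = 770 - 0.66·670.
So N* = 328/0.624 = 525, and then M* = 670 - 0.57·525 = 370.

N* ≈ 525, M* ≈ 370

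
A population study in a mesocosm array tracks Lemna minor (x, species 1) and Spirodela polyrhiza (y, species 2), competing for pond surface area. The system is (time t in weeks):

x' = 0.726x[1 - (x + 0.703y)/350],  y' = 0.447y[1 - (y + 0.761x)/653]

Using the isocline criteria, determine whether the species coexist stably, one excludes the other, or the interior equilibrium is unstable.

species 2 excludes species 1

Compare the nullcline intercepts: K1/α12 = 350/0.703 = 498 < K2 = 653; K2/α21 = 653/0.761 = 858 > K1 = 350.
Since the inequalities point opposite ways, species 2 can invade but species 1 cannot.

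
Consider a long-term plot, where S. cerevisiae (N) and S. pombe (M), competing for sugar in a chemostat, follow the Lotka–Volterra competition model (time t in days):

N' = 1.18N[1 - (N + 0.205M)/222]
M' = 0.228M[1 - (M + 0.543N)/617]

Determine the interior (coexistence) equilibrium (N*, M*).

N* ≈ 107, M* ≈ 559

Setting both brackets to zero gives the nullclines N + 0.205M = 222 and 0.543N + M = 617.
Substituting M = 617 - 0.543N into the first: N(1 - 0.205·0.543) = 222 - 0.205·617.
So N* = 95.5/0.889 = 107, and then M* = 617 - 0.543·107 = 559.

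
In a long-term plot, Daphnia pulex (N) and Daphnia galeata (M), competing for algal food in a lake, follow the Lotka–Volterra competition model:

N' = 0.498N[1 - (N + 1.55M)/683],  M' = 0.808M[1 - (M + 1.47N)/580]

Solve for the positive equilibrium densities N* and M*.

Setting both brackets to zero gives the nullclines N + 1.55M = 683 and 1.47N + M = 580.
Substituting M = 580 - 1.47N into the first: N(1 - 1.55·1.47) = 683 - 1.55·580.
So N* = -216/-1.28 = 169, and then M* = 580 - 1.47·169 = 332.

N* ≈ 169, M* ≈ 332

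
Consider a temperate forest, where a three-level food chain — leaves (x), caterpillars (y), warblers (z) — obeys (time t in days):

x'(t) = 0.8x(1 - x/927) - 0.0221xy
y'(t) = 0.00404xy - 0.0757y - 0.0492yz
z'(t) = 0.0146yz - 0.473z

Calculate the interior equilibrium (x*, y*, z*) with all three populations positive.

From dz/dt = 0: 0.0146y* = 0.473, so y* = 32.4.
From dx/dt = 0: 0.8(1 - x*/927) = 0.0221·32.4, giving x* = 927·(1 - 0.895) = 97.4.
From dy/dt = 0: 0.00404·97.4 - 0.0757 = 0.0492z*, so z* = 0.318/0.0492 = 6.46.

x* ≈ 97.4, y* ≈ 32.4, z* ≈ 6.46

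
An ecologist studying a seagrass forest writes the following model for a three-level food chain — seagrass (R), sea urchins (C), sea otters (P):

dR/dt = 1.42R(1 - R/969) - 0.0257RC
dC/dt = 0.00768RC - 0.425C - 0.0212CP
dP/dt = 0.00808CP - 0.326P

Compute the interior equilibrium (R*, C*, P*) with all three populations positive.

R* ≈ 261, C* ≈ 40.3, P* ≈ 74.7

From dP/dt = 0: 0.00808C* = 0.326, so C* = 40.3.
From dR/dt = 0: 1.42(1 - R*/969) = 0.0257·40.3, giving R* = 969·(1 - 0.73) = 261.
From dC/dt = 0: 0.00768·261 - 0.425 = 0.0212P*, so P* = 1.58/0.0212 = 74.7.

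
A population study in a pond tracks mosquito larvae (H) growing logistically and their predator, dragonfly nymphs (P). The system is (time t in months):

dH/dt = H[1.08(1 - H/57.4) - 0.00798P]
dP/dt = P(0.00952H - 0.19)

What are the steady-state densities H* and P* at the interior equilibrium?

H* ≈ 20, P* ≈ 88.3

From dP/dt = 0 with P > 0: 0.00952H* = 0.19, so H* = 20.
Substitute into dH/dt = 0: 1.08(1 - 20/57.4) = 0.00798P*.
The bracket is 0.652, giving P* = 0.704/0.00798 = 88.3.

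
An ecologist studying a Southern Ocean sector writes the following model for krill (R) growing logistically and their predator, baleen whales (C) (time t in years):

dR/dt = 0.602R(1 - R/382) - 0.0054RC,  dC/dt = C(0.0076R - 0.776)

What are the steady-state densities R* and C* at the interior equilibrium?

R* ≈ 102, C* ≈ 81.7

From dC/dt = 0 with C > 0: 0.0076R* = 0.776, so R* = 102.
Substitute into dR/dt = 0: 0.602(1 - 102/382) = 0.0054C*.
The bracket is 0.733, giving C* = 0.441/0.0054 = 81.7.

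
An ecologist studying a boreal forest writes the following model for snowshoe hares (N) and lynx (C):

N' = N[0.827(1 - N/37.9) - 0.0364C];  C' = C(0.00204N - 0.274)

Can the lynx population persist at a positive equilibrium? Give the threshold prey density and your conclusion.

The predator equation gives dC/dt > 0 only when N > 0.274/0.00204 = 134.
Without the predator, N → K = 37.9. Since 37.9 < 134, the predator cannot invade.

Threshold N = 134; K < 134, so no, the predator goes extinct.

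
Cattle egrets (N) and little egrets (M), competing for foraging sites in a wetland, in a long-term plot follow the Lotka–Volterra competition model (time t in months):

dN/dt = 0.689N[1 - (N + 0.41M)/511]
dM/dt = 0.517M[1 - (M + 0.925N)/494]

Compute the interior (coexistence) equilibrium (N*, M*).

N* ≈ 497, M* ≈ 34.4

Setting both brackets to zero gives the nullclines N + 0.41M = 511 and 0.925N + M = 494.
Substituting M = 494 - 0.925N into the first: N(1 - 0.41·0.925) = 511 - 0.41·494.
So N* = 308/0.621 = 497, and then M* = 494 - 0.925·497 = 34.4.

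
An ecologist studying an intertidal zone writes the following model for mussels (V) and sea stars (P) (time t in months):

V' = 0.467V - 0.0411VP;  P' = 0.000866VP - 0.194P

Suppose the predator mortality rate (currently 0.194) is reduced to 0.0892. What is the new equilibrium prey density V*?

V* ≈ 103

At the interior fixed point, setting dP/dt = 0 with P > 0 fixes V* = (predator death rate)/(VP coefficient) — independent of the other coefficients.
With the change, V* = 0.0892/0.000866 = 103; it falls from 224.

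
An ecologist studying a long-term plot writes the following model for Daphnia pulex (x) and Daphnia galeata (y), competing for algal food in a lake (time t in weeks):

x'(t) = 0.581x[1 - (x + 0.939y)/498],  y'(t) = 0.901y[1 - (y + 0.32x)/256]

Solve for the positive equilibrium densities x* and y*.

Setting both brackets to zero gives the nullclines x + 0.939y = 498 and 0.32x + y = 256.
Substituting y = 256 - 0.32x into the first: x(1 - 0.939·0.32) = 498 - 0.939·256.
So x* = 258/0.7 = 368, and then y* = 256 - 0.32·368 = 138.

x* ≈ 368, y* ≈ 138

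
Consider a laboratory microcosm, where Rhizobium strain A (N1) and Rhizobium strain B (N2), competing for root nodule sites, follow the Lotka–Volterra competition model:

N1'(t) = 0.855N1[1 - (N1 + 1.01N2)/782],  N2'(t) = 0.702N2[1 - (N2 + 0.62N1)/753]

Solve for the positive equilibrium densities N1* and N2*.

N1* ≈ 57.4, N2* ≈ 717

Setting both brackets to zero gives the nullclines N1 + 1.01N2 = 782 and 0.62N1 + N2 = 753.
Substituting N2 = 753 - 0.62N1 into the first: N1(1 - 1.01·0.62) = 782 - 1.01·753.
So N1* = 21.5/0.374 = 57.4, and then N2* = 753 - 0.62·57.4 = 717.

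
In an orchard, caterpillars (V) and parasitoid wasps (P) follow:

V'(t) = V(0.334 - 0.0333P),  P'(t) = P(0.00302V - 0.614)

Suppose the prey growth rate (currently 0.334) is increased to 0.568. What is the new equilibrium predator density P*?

At the interior fixed point, setting dV/dt = 0 with V > 0 fixes P* = (prey growth rate)/(VP coefficient) — independent of the other coefficients.
With the change, P* = 0.568/0.0333 = 17.1; it rises from 10.

P* ≈ 17.1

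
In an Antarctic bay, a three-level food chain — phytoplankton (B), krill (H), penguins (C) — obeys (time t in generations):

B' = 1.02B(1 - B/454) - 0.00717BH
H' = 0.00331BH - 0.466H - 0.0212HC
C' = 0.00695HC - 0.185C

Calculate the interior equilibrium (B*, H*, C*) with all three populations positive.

From dC/dt = 0: 0.00695H* = 0.185, so H* = 26.6.
From dB/dt = 0: 1.02(1 - B*/454) = 0.00717·26.6, giving B* = 454·(1 - 0.187) = 369.
From dH/dt = 0: 0.00331·369 - 0.466 = 0.0212C*, so C* = 0.756/0.0212 = 35.6.

B* ≈ 369, H* ≈ 26.6, C* ≈ 35.6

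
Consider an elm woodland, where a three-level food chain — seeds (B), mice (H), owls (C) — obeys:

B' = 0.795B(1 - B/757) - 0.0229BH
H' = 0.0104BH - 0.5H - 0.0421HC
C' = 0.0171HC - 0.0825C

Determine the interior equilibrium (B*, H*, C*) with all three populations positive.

B* ≈ 652, H* ≈ 4.82, C* ≈ 149

From dC/dt = 0: 0.0171H* = 0.0825, so H* = 4.82.
From dB/dt = 0: 0.795(1 - B*/757) = 0.0229·4.82, giving B* = 757·(1 - 0.139) = 652.
From dH/dt = 0: 0.0104·652 - 0.5 = 0.0421C*, so C* = 6.28/0.0421 = 149.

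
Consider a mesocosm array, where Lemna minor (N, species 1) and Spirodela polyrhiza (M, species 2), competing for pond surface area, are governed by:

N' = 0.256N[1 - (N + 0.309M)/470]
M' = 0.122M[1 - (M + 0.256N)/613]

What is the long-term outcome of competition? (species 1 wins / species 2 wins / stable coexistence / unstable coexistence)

Compare the nullcline intercepts: K1/α12 = 470/0.309 = 1520 > K2 = 613; K2/α21 = 613/0.256 = 2390 > K1 = 470.
Since both inequalities hold, each species can invade when rare, so the interior equilibrium is stable.

stable coexistence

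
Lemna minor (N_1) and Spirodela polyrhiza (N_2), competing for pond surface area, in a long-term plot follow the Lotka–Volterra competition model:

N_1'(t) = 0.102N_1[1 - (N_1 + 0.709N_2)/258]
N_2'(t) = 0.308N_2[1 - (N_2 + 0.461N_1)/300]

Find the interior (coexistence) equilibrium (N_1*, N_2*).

Setting both brackets to zero gives the nullclines N_1 + 0.709N_2 = 258 and 0.461N_1 + N_2 = 300.
Substituting N_2 = 300 - 0.461N_1 into the first: N_1(1 - 0.709·0.461) = 258 - 0.709·300.
So N_1* = 45.3/0.673 = 67.3, and then N_2* = 300 - 0.461·67.3 = 269.

N_1* ≈ 67.3, N_2* ≈ 269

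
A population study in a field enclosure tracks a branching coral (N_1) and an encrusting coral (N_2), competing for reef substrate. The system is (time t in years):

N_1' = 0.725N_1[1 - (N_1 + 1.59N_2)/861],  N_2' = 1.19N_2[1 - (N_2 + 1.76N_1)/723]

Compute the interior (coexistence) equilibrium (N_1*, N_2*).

Setting both brackets to zero gives the nullclines N_1 + 1.59N_2 = 861 and 1.76N_1 + N_2 = 723.
Substituting N_2 = 723 - 1.76N_1 into the first: N_1(1 - 1.59·1.76) = 861 - 1.59·723.
So N_1* = -289/-1.8 = 160, and then N_2* = 723 - 1.76·160 = 441.

N_1* ≈ 160, N_2* ≈ 441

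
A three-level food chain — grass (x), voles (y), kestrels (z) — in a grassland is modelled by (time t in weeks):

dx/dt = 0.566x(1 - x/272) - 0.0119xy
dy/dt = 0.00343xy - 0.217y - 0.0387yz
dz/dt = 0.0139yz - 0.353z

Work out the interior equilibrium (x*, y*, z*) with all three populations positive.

From dz/dt = 0: 0.0139y* = 0.353, so y* = 25.4.
From dx/dt = 0: 0.566(1 - x*/272) = 0.0119·25.4, giving x* = 272·(1 - 0.534) = 127.
From dy/dt = 0: 0.00343·127 - 0.217 = 0.0387z*, so z* = 0.218/0.0387 = 5.63.

x* ≈ 127, y* ≈ 25.4, z* ≈ 5.63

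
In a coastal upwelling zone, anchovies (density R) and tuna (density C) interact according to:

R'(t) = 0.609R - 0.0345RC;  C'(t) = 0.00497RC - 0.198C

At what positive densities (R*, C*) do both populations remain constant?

R* ≈ 39.8, C* ≈ 17.7

Set dC/dt = 0 with C > 0: 0.00497R - 0.198 = 0, so R* = 0.198/0.00497 = 39.8.
Set dR/dt = 0 with R > 0: 0.609 - 0.0345C = 0, so C* = 0.609/0.0345 = 17.7.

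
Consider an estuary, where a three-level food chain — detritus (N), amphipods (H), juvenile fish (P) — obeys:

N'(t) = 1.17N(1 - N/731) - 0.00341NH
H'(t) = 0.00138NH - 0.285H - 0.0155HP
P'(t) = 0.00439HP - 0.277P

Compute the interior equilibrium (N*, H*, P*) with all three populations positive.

N* ≈ 597, H* ≈ 63.1, P* ≈ 34.7

From dP/dt = 0: 0.00439H* = 0.277, so H* = 63.1.
From dN/dt = 0: 1.17(1 - N*/731) = 0.00341·63.1, giving N* = 731·(1 - 0.184) = 597.
From dH/dt = 0: 0.00138·597 - 0.285 = 0.0155P*, so P* = 0.538/0.0155 = 34.7.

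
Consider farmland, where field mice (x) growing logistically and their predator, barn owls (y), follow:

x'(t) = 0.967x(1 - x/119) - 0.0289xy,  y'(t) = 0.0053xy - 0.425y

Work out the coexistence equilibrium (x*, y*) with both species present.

From dy/dt = 0 with y > 0: 0.0053x* = 0.425, so x* = 80.2.
Substitute into dx/dt = 0: 0.967(1 - 80.2/119) = 0.0289y*.
The bracket is 0.326, giving y* = 0.315/0.0289 = 10.9.

x* ≈ 80.2, y* ≈ 10.9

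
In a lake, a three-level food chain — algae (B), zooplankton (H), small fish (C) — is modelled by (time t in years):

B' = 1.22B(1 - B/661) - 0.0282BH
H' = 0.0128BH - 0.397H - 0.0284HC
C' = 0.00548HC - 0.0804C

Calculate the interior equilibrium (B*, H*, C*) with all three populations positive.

From dC/dt = 0: 0.00548H* = 0.0804, so H* = 14.7.
From dB/dt = 0: 1.22(1 - B*/661) = 0.0282·14.7, giving B* = 661·(1 - 0.339) = 437.
From dH/dt = 0: 0.0128·437 - 0.397 = 0.0284C*, so C* = 5.19/0.0284 = 183.

B* ≈ 437, H* ≈ 14.7, C* ≈ 183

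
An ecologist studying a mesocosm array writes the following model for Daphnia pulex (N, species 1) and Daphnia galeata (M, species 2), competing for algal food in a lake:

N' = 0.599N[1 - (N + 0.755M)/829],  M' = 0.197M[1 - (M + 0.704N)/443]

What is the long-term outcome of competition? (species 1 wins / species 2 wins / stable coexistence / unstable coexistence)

Compare the nullcline intercepts: K1/α12 = 829/0.755 = 1100 > K2 = 443; K2/α21 = 443/0.704 = 629 < K1 = 829.
Since the inequalities point opposite ways, species 1 can invade but species 2 cannot.

species 1 excludes species 2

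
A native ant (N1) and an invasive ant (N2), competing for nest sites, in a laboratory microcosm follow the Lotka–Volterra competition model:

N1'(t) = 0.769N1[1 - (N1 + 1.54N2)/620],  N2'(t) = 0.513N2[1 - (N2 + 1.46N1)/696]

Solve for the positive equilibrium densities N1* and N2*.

Setting both brackets to zero gives the nullclines N1 + 1.54N2 = 620 and 1.46N1 + N2 = 696.
Substituting N2 = 696 - 1.46N1 into the first: N1(1 - 1.54·1.46) = 620 - 1.54·696.
So N1* = -452/-1.25 = 362, and then N2* = 696 - 1.46·362 = 168.

N1* ≈ 362, N2* ≈ 168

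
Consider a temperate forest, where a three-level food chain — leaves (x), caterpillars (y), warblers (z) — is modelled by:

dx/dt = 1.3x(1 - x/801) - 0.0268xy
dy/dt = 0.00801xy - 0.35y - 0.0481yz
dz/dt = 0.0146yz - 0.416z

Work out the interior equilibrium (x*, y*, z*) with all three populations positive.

From dz/dt = 0: 0.0146y* = 0.416, so y* = 28.5.
From dx/dt = 0: 1.3(1 - x*/801) = 0.0268·28.5, giving x* = 801·(1 - 0.587) = 330.
From dy/dt = 0: 0.00801·330 - 0.35 = 0.0481z*, so z* = 2.3/0.0481 = 47.8.

x* ≈ 330, y* ≈ 28.5, z* ≈ 47.8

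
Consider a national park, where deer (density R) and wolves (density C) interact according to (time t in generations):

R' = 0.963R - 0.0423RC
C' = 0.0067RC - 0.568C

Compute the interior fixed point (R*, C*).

Set dC/dt = 0 with C > 0: 0.0067R - 0.568 = 0, so R* = 0.568/0.0067 = 84.8.
Set dR/dt = 0 with R > 0: 0.963 - 0.0423C = 0, so C* = 0.963/0.0423 = 22.8.

R* ≈ 84.8, C* ≈ 22.8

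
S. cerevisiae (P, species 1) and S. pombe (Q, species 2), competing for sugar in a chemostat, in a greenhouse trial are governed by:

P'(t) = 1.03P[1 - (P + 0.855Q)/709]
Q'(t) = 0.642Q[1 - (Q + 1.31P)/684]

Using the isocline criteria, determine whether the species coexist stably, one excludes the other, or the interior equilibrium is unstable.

species 1 excludes species 2

Compare the nullcline intercepts: K1/α12 = 709/0.855 = 829 > K2 = 684; K2/α21 = 684/1.31 = 522 < K1 = 709.
Since the inequalities point opposite ways, species 1 can invade but species 2 cannot.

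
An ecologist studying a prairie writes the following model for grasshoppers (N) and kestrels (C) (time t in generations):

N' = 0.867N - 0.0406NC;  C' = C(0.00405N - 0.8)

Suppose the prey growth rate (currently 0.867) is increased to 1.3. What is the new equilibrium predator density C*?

C* ≈ 32

At the interior fixed point, setting dN/dt = 0 with N > 0 fixes C* = (prey growth rate)/(NC coefficient) — independent of the other coefficients.
With the change, C* = 1.3/0.0406 = 32; it rises from 21.4.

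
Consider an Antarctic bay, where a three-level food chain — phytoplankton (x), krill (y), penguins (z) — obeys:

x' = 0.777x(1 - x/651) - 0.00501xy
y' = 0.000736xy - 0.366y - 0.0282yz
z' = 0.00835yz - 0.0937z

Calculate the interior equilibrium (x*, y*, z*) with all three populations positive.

x* ≈ 604, y* ≈ 11.2, z* ≈ 2.78

From dz/dt = 0: 0.00835y* = 0.0937, so y* = 11.2.
From dx/dt = 0: 0.777(1 - x*/651) = 0.00501·11.2, giving x* = 651·(1 - 0.0724) = 604.
From dy/dt = 0: 0.000736·604 - 0.366 = 0.0282z*, so z* = 0.0785/0.0282 = 2.78.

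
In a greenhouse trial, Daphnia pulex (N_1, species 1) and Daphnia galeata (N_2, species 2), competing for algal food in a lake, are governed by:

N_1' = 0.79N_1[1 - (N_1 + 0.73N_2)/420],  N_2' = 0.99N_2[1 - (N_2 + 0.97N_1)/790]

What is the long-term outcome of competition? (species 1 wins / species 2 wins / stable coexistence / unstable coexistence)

species 2 excludes species 1

Compare the nullcline intercepts: K1/α12 = 420/0.73 = 575 < K2 = 790; K2/α21 = 790/0.97 = 814 > K1 = 420.
Since the inequalities point opposite ways, species 2 can invade but species 1 cannot.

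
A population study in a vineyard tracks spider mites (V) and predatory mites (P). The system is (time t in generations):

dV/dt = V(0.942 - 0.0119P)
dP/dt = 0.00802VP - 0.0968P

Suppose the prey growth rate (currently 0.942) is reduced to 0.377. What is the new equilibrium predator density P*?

P* ≈ 31.7

At the interior fixed point, setting dV/dt = 0 with V > 0 fixes P* = (prey growth rate)/(VP coefficient) — independent of the other coefficients.
With the change, P* = 0.377/0.0119 = 31.7; it falls from 79.2.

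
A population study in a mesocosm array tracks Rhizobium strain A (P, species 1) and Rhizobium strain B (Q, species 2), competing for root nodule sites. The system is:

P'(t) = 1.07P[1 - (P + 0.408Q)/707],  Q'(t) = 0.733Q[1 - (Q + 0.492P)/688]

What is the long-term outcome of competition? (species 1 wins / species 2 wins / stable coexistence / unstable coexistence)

stable coexistence

Compare the nullcline intercepts: K1/α12 = 707/0.408 = 1730 > K2 = 688; K2/α21 = 688/0.492 = 1400 > K1 = 707.
Since both inequalities hold, each species can invade when rare, so the interior equilibrium is stable.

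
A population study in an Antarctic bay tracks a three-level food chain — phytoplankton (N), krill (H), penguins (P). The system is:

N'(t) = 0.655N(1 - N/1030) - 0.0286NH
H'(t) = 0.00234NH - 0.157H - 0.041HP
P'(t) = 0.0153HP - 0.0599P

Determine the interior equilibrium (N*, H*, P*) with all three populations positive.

N* ≈ 854, H* ≈ 3.92, P* ≈ 44.9

From dP/dt = 0: 0.0153H* = 0.0599, so H* = 3.92.
From dN/dt = 0: 0.655(1 - N*/1030) = 0.0286·3.92, giving N* = 1030·(1 - 0.171) = 854.
From dH/dt = 0: 0.00234·854 - 0.157 = 0.041P*, so P* = 1.84/0.041 = 44.9.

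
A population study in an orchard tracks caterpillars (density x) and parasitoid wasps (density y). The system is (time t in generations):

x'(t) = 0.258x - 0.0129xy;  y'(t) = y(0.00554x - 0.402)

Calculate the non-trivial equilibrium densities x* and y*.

Set dy/dt = 0 with y > 0: 0.00554x - 0.402 = 0, so x* = 0.402/0.00554 = 72.6.
Set dx/dt = 0 with x > 0: 0.258 - 0.0129y = 0, so y* = 0.258/0.0129 = 20.

x* ≈ 72.6, y* ≈ 20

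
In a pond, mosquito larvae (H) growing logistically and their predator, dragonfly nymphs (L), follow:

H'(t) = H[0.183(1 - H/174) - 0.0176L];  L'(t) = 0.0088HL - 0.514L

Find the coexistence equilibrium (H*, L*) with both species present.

From dL/dt = 0 with L > 0: 0.0088H* = 0.514, so H* = 58.4.
Substitute into dH/dt = 0: 0.183(1 - 58.4/174) = 0.0176L*.
The bracket is 0.664, giving L* = 0.122/0.0176 = 6.91.

H* ≈ 58.4, L* ≈ 6.91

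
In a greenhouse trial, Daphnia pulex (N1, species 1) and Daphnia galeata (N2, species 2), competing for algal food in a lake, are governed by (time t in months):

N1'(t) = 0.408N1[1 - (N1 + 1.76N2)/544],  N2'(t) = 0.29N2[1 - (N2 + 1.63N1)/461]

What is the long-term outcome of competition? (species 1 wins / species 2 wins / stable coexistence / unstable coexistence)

unstable coexistence (outcome depends on initial conditions)

Compare the nullcline intercepts: K1/α12 = 544/1.76 = 309 < K2 = 461; K2/α21 = 461/1.63 = 283 < K1 = 544.
Since both are reversed, neither can invade when rare; the interior point is a saddle.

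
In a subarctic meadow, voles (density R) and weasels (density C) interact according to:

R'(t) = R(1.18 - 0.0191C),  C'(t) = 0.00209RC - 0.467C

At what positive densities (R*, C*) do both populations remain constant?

Set dC/dt = 0 with C > 0: 0.00209R - 0.467 = 0, so R* = 0.467/0.00209 = 223.
Set dR/dt = 0 with R > 0: 1.18 - 0.0191C = 0, so C* = 1.18/0.0191 = 61.8.

R* ≈ 223, C* ≈ 61.8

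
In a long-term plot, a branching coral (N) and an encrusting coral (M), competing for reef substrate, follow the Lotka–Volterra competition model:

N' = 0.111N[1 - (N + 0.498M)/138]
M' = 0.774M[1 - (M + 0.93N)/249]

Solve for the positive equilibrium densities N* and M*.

N* ≈ 26.1, M* ≈ 225

Setting both brackets to zero gives the nullclines N + 0.498M = 138 and 0.93N + M = 249.
Substituting M = 249 - 0.93N into the first: N(1 - 0.498·0.93) = 138 - 0.498·249.
So N* = 14/0.537 = 26.1, and then M* = 249 - 0.93·26.1 = 225.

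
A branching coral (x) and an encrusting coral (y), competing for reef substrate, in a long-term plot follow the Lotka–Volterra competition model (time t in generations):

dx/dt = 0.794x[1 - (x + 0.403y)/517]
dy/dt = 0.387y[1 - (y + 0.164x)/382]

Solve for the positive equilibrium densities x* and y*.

x* ≈ 389, y* ≈ 318

Setting both brackets to zero gives the nullclines x + 0.403y = 517 and 0.164x + y = 382.
Substituting y = 382 - 0.164x into the first: x(1 - 0.403·0.164) = 517 - 0.403·382.
So x* = 363/0.934 = 389, and then y* = 382 - 0.164·389 = 318.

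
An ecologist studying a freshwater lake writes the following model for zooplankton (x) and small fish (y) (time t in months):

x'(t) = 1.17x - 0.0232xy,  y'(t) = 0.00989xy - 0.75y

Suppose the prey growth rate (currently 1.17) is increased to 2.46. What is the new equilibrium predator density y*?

At the interior fixed point, setting dx/dt = 0 with x > 0 fixes y* = (prey growth rate)/(xy coefficient) — independent of the other coefficients.
With the change, y* = 2.46/0.0232 = 106; it rises from 50.4.

y* ≈ 106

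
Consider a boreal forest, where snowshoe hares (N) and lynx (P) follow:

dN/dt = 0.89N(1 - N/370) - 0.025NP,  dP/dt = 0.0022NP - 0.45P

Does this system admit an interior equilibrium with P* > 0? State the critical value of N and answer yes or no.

Threshold N = 205; K > 205, so yes, the predator persists.

The predator equation gives dP/dt > 0 only when N > 0.45/0.0022 = 205.
Without the predator, N → K = 370. Since 370 > 205, the predator can invade and persist.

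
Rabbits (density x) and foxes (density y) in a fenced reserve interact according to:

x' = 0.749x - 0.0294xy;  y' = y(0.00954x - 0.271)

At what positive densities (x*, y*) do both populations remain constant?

Set dy/dt = 0 with y > 0: 0.00954x - 0.271 = 0, so x* = 0.271/0.00954 = 28.4.
Set dx/dt = 0 with x > 0: 0.749 - 0.0294y = 0, so y* = 0.749/0.0294 = 25.5.

x* ≈ 28.4, y* ≈ 25.5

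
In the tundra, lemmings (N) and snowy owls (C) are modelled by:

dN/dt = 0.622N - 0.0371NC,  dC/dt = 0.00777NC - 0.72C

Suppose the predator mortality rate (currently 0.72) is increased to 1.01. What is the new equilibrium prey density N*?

At the interior fixed point, setting dC/dt = 0 with C > 0 fixes N* = (predator death rate)/(NC coefficient) — independent of the other coefficients.
With the change, N* = 1.01/0.00777 = 130; it rises from 92.7.

N* ≈ 130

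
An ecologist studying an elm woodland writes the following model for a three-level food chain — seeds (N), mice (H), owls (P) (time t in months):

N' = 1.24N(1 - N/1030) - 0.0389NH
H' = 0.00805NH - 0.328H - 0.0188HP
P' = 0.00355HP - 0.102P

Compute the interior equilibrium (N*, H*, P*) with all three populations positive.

From dP/dt = 0: 0.00355H* = 0.102, so H* = 28.7.
From dN/dt = 0: 1.24(1 - N*/1030) = 0.0389·28.7, giving N* = 1030·(1 - 0.901) = 102.
From dH/dt = 0: 0.00805·102 - 0.328 = 0.0188P*, so P* = 0.49/0.0188 = 26.1.

N* ≈ 102, H* ≈ 28.7, P* ≈ 26.1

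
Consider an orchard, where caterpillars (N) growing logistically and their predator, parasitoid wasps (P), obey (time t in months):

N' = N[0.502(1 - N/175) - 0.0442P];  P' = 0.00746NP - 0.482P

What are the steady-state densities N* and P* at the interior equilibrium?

From dP/dt = 0 with P > 0: 0.00746N* = 0.482, so N* = 64.6.
Substitute into dN/dt = 0: 0.502(1 - 64.6/175) = 0.0442P*.
The bracket is 0.631, giving P* = 0.317/0.0442 = 7.16.

N* ≈ 64.6, P* ≈ 7.16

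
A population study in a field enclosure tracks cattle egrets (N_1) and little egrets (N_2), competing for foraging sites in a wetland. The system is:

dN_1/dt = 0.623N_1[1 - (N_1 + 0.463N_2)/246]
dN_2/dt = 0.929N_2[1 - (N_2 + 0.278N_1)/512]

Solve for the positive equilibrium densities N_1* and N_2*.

Setting both brackets to zero gives the nullclines N_1 + 0.463N_2 = 246 and 0.278N_1 + N_2 = 512.
Substituting N_2 = 512 - 0.278N_1 into the first: N_1(1 - 0.463·0.278) = 246 - 0.463·512.
So N_1* = 8.94/0.871 = 10.3, and then N_2* = 512 - 0.278·10.3 = 509.

N_1* ≈ 10.3, N_2* ≈ 509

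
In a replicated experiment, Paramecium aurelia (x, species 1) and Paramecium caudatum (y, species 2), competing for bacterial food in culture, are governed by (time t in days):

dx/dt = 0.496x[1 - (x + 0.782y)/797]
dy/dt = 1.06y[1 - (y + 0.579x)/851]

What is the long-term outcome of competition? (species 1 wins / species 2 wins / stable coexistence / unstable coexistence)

Compare the nullcline intercepts: K1/α12 = 797/0.782 = 1020 > K2 = 851; K2/α21 = 851/0.579 = 1470 > K1 = 797.
Since both inequalities hold, each species can invade when rare, so the interior equilibrium is stable.

stable coexistence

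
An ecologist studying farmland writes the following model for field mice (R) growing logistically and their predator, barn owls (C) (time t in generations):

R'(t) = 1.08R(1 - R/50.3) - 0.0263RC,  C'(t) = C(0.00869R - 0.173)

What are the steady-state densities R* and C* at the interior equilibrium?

R* ≈ 19.9, C* ≈ 24.8

From dC/dt = 0 with C > 0: 0.00869R* = 0.173, so R* = 19.9.
Substitute into dR/dt = 0: 1.08(1 - 19.9/50.3) = 0.0263C*.
The bracket is 0.604, giving C* = 0.653/0.0263 = 24.8.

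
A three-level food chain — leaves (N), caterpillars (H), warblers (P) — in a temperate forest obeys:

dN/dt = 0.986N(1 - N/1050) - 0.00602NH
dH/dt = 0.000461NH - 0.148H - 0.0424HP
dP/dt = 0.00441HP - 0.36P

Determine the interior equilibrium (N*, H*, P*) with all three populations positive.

From dP/dt = 0: 0.00441H* = 0.36, so H* = 81.6.
From dN/dt = 0: 0.986(1 - N*/1050) = 0.00602·81.6, giving N* = 1050·(1 - 0.498) = 527.
From dH/dt = 0: 0.000461·527 - 0.148 = 0.0424P*, so P* = 0.0948/0.0424 = 2.24.

N* ≈ 527, H* ≈ 81.6, P* ≈ 2.24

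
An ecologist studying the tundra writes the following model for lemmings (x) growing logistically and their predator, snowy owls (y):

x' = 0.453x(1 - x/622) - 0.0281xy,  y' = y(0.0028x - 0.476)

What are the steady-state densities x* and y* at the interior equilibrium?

x* ≈ 170, y* ≈ 11.7

From dy/dt = 0 with y > 0: 0.0028x* = 0.476, so x* = 170.
Substitute into dx/dt = 0: 0.453(1 - 170/622) = 0.0281y*.
The bracket is 0.727, giving y* = 0.329/0.0281 = 11.7.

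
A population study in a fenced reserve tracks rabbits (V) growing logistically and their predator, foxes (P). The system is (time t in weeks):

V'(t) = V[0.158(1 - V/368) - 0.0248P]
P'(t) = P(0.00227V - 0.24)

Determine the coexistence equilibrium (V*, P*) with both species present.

V* ≈ 106, P* ≈ 4.54

From dP/dt = 0 with P > 0: 0.00227V* = 0.24, so V* = 106.
Substitute into dV/dt = 0: 0.158(1 - 106/368) = 0.0248P*.
The bracket is 0.713, giving P* = 0.113/0.0248 = 4.54.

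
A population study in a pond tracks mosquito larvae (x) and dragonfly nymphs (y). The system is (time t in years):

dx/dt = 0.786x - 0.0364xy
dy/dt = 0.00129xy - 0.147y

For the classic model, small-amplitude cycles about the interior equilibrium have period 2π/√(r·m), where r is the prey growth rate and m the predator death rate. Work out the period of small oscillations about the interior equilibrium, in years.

T ≈ 18.5 years

Here r = 0.786 and m = 0.147, so r·m = 0.116.
ω = √0.116 = 0.34 per year, hence T = 2π/ω ≈ 18.5 years.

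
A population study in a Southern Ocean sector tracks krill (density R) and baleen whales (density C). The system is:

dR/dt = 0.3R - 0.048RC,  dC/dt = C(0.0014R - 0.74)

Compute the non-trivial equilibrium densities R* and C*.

R* ≈ 529, C* ≈ 6.25

Set dC/dt = 0 with C > 0: 0.0014R - 0.74 = 0, so R* = 0.74/0.0014 = 529.
Set dR/dt = 0 with R > 0: 0.3 - 0.048C = 0, so C* = 0.3/0.048 = 6.25.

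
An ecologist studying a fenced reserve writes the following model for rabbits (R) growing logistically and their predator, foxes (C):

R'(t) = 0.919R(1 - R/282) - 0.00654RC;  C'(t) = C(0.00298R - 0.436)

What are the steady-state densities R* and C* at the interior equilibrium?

R* ≈ 146, C* ≈ 67.6

From dC/dt = 0 with C > 0: 0.00298R* = 0.436, so R* = 146.
Substitute into dR/dt = 0: 0.919(1 - 146/282) = 0.00654C*.
The bracket is 0.481, giving C* = 0.442/0.00654 = 67.6.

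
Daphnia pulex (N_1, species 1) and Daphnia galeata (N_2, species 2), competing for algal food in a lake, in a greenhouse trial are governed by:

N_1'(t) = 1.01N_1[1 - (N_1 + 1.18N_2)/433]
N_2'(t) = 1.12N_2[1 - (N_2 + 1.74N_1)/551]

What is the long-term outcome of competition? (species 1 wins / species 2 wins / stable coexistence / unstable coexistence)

Compare the nullcline intercepts: K1/α12 = 433/1.18 = 367 < K2 = 551; K2/α21 = 551/1.74 = 317 < K1 = 433.
Since both are reversed, neither can invade when rare; the interior point is a saddle.

unstable coexistence (outcome depends on initial conditions)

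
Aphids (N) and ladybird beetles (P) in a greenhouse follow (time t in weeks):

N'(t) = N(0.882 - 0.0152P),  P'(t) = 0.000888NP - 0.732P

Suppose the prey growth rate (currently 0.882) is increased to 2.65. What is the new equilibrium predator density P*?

At the interior fixed point, setting dN/dt = 0 with N > 0 fixes P* = (prey growth rate)/(NP coefficient) — independent of the other coefficients.
With the change, P* = 2.65/0.0152 = 174; it rises from 58.

P* ≈ 174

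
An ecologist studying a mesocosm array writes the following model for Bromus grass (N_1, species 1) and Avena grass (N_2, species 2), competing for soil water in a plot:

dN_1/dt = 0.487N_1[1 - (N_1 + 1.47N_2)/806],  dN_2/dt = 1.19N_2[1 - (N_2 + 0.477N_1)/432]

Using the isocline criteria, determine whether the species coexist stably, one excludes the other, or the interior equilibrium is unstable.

Compare the nullcline intercepts: K1/α12 = 806/1.47 = 548 > K2 = 432; K2/α21 = 432/0.477 = 906 > K1 = 806.
Since both inequalities hold, each species can invade when rare, so the interior equilibrium is stable.

stable coexistence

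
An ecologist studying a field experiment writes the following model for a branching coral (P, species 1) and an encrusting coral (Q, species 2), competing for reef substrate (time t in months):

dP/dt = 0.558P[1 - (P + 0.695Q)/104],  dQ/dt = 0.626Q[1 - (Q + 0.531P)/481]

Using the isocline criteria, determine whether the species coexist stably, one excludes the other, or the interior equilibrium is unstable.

species 2 excludes species 1

Compare the nullcline intercepts: K1/α12 = 104/0.695 = 150 < K2 = 481; K2/α21 = 481/0.531 = 906 > K1 = 104.
Since the inequalities point opposite ways, species 2 can invade but species 1 cannot.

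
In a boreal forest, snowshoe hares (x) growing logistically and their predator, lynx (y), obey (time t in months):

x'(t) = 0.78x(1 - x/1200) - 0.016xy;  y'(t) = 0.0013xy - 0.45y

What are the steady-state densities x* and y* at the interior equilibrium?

From dy/dt = 0 with y > 0: 0.0013x* = 0.45, so x* = 346.
Substitute into dx/dt = 0: 0.78(1 - 346/1200) = 0.016y*.
The bracket is 0.712, giving y* = 0.555/0.016 = 34.7.

x* ≈ 346, y* ≈ 34.7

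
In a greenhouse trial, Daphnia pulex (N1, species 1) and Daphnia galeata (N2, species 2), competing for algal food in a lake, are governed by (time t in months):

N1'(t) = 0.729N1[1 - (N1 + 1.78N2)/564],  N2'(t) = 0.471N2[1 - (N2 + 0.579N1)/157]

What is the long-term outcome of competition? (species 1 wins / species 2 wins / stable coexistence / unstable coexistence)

Compare the nullcline intercepts: K1/α12 = 564/1.78 = 317 > K2 = 157; K2/α21 = 157/0.579 = 271 < K1 = 564.
Since the inequalities point opposite ways, species 1 can invade but species 2 cannot.

species 1 excludes species 2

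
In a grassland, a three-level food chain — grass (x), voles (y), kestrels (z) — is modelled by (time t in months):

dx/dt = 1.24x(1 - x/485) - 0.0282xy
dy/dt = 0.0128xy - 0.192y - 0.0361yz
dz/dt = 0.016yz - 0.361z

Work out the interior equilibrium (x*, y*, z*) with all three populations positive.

From dz/dt = 0: 0.016y* = 0.361, so y* = 22.6.
From dx/dt = 0: 1.24(1 - x*/485) = 0.0282·22.6, giving x* = 485·(1 - 0.513) = 236.
From dy/dt = 0: 0.0128·236 - 0.192 = 0.0361z*, so z* = 2.83/0.0361 = 78.4.

x* ≈ 236, y* ≈ 22.6, z* ≈ 78.4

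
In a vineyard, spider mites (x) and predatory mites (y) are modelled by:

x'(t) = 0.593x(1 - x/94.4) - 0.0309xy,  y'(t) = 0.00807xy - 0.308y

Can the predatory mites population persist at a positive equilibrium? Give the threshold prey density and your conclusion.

The predator equation gives dy/dt > 0 only when x > 0.308/0.00807 = 38.2.
Without the predator, x → K = 94.4. Since 94.4 > 38.2, the predator can invade and persist.

Threshold x = 38.2; K > 38.2, so yes, the predator persists.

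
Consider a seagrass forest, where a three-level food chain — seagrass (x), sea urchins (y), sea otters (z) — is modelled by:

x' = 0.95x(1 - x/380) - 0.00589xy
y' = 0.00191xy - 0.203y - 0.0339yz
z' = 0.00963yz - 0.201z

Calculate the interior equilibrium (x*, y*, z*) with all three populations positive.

From dz/dt = 0: 0.00963y* = 0.201, so y* = 20.9.
From dx/dt = 0: 0.95(1 - x*/380) = 0.00589·20.9, giving x* = 380·(1 - 0.129) = 331.
From dy/dt = 0: 0.00191·331 - 0.203 = 0.0339z*, so z* = 0.429/0.0339 = 12.7.

x* ≈ 331, y* ≈ 20.9, z* ≈ 12.7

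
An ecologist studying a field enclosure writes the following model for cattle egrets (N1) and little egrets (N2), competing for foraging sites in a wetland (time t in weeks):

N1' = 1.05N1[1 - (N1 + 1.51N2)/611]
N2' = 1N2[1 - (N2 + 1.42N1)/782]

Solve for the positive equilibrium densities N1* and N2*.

Setting both brackets to zero gives the nullclines N1 + 1.51N2 = 611 and 1.42N1 + N2 = 782.
Substituting N2 = 782 - 1.42N1 into the first: N1(1 - 1.51·1.42) = 611 - 1.51·782.
So N1* = -570/-1.14 = 498, and then N2* = 782 - 1.42·498 = 74.8.

N1* ≈ 498, N2* ≈ 74.8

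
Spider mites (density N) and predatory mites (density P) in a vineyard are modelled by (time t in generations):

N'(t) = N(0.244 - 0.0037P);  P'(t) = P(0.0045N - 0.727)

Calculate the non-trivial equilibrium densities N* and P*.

Set dP/dt = 0 with P > 0: 0.0045N - 0.727 = 0, so N* = 0.727/0.0045 = 162.
Set dN/dt = 0 with N > 0: 0.244 - 0.0037P = 0, so P* = 0.244/0.0037 = 65.9.

N* ≈ 162, P* ≈ 65.9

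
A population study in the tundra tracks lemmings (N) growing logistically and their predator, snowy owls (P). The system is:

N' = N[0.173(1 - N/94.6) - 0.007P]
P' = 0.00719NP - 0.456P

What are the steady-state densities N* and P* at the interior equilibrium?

From dP/dt = 0 with P > 0: 0.00719N* = 0.456, so N* = 63.4.
Substitute into dN/dt = 0: 0.173(1 - 63.4/94.6) = 0.007P*.
The bracket is 0.33, giving P* = 0.057/0.007 = 8.15.

N* ≈ 63.4, P* ≈ 8.15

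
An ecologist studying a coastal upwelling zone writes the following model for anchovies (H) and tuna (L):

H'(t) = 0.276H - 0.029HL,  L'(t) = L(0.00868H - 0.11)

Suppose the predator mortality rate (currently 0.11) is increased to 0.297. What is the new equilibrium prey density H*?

At the interior fixed point, setting dL/dt = 0 with L > 0 fixes H* = (predator death rate)/(HL coefficient) — independent of the other coefficients.
With the change, H* = 0.297/0.00868 = 34.2; it rises from 12.7.

H* ≈ 34.2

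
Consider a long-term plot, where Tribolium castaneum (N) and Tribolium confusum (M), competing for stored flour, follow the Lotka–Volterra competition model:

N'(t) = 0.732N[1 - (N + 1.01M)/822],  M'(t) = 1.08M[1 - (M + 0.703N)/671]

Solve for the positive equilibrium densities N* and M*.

Setting both brackets to zero gives the nullclines N + 1.01M = 822 and 0.703N + M = 671.
Substituting M = 671 - 0.703N into the first: N(1 - 1.01·0.703) = 822 - 1.01·671.
So N* = 144/0.29 = 498, and then M* = 671 - 0.703·498 = 321.

N* ≈ 498, M* ≈ 321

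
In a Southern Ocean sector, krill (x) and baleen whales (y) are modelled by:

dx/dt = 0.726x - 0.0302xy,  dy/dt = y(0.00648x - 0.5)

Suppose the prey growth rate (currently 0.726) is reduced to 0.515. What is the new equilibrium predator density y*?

y* ≈ 17.1

At the interior fixed point, setting dx/dt = 0 with x > 0 fixes y* = (prey growth rate)/(xy coefficient) — independent of the other coefficients.
With the change, y* = 0.515/0.0302 = 17.1; it falls from 24.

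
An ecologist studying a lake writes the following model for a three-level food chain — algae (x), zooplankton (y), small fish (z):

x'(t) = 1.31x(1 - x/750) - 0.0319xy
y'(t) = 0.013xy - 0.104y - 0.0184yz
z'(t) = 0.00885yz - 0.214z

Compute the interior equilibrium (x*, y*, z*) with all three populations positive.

x* ≈ 308, y* ≈ 24.2, z* ≈ 212

From dz/dt = 0: 0.00885y* = 0.214, so y* = 24.2.
From dx/dt = 0: 1.31(1 - x*/750) = 0.0319·24.2, giving x* = 750·(1 - 0.589) = 308.
From dy/dt = 0: 0.013·308 - 0.104 = 0.0184z*, so z* = 3.9/0.0184 = 212.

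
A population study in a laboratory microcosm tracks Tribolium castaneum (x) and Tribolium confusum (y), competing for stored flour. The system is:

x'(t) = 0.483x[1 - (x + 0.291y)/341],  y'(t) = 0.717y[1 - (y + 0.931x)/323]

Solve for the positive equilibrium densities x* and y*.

Setting both brackets to zero gives the nullclines x + 0.291y = 341 and 0.931x + y = 323.
Substituting y = 323 - 0.931x into the first: x(1 - 0.291·0.931) = 341 - 0.291·323.
So x* = 247/0.729 = 339, and then y* = 323 - 0.931·339 = 7.58.

x* ≈ 339, y* ≈ 7.58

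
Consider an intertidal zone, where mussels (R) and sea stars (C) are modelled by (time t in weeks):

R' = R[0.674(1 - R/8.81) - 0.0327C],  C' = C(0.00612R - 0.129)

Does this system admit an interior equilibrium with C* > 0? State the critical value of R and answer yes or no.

Threshold R = 21.1; K < 21.1, so no, the predator goes extinct.

The predator equation gives dC/dt > 0 only when R > 0.129/0.00612 = 21.1.
Without the predator, R → K = 8.81. Since 8.81 < 21.1, the predator cannot invade.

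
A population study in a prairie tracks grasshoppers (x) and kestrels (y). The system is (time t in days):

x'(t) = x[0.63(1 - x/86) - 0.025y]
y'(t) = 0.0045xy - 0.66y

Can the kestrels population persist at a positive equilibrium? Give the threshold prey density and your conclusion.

The predator equation gives dy/dt > 0 only when x > 0.66/0.0045 = 147.
Without the predator, x → K = 86. Since 86 < 147, the predator cannot invade.

Threshold x = 147; K < 147, so no, the predator goes extinct.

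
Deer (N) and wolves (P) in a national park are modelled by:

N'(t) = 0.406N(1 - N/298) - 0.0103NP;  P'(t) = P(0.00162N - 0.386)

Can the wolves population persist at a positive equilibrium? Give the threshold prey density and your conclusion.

Threshold N = 238; K > 238, so yes, the predator persists.

The predator equation gives dP/dt > 0 only when N > 0.386/0.00162 = 238.
Without the predator, N → K = 298. Since 298 > 238, the predator can invade and persist.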